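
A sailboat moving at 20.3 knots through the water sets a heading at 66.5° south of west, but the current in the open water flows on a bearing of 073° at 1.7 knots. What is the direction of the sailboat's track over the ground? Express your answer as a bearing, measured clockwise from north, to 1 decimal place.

Taking east as x and north as y: velocity relative to the water = (-8.095, -18.616) knots; the water relative to ground = (1.626, 0.497) knots.
Velocity relative to ground = (-8.095, -18.616) + (1.626, 0.497) = (-6.469, -18.119) knots.
Bearing = atan2(-6.47, -18.12) = 199.65° clockwise from north.

199.6°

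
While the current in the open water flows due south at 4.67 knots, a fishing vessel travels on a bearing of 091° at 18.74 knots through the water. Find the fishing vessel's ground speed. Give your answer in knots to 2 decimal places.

Taking east as x and north as y: velocity relative to the water = (18.737, -0.327) knots; the water relative to ground = (0.000, -4.670) knots.
Velocity relative to ground = (18.737, -0.327) + (0.000, -4.670) = (18.737, -4.997) knots.
Speed = |(18.737, -4.997)| = 19.392 knots.

19.39 knots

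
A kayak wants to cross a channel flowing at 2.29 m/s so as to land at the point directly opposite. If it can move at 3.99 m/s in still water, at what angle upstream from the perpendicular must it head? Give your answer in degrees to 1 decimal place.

To cancel the current, the upstream component of the kayak's velocity must equal the flow: 3.99 sin θ = 2.29.
sin θ = 2.29 / 3.99 = 0.5739.
θ = arcsin(0.5739) = 35.025°.

35.0°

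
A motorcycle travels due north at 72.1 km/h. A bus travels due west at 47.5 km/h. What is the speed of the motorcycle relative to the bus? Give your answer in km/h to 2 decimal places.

86.34 km/h

Taking east as x and north as y: motorcycle velocity = (0.000, 72.100) km/h; bus velocity = (-47.500, 0.000) km/h.
Velocity of motorcycle relative to bus = (0.000, 72.100) − (-47.500, 0.000) = (47.500, 72.100) km/h.
Magnitude = |(47.500, 72.100)| = 86.340 km/h.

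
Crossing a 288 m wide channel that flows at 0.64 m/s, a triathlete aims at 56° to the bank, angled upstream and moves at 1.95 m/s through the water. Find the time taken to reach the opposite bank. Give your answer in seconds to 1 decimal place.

The component of the triathlete's velocity perpendicular to the bank is 1.95 × sin 56° = 1.617 m/s.
The current is parallel to the bank, so it does not affect the crossing time.
Time = 288 / 1.617 = 178.149 s.

178.1 s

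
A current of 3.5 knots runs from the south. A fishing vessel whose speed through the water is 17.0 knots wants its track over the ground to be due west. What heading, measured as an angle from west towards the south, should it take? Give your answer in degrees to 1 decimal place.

11.9°

The current pushes perpendicular to the desired track; the heading must have a component into the current equal to 3.5 knots: 17.0 sin θ = 3.5.
sin θ = 0.2059, so θ = 11.881°.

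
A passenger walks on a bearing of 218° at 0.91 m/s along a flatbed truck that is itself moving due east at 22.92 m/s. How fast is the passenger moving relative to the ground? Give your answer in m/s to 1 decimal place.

Taking east as x and north as y: flatbed truck velocity = (22.920, 0.000) m/s; passenger velocity relative to flatbed truck = (-0.560, -0.717) m/s.
Velocity relative to ground = (22.920, 0.000) + (-0.560, -0.717) = (22.360, -0.717) m/s.
Speed = |(22.360, -0.717)| = 22.371 m/s.

22.4 m/s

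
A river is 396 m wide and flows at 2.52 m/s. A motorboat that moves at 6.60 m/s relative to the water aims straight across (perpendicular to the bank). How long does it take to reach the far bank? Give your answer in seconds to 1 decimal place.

The component of the motorboat's velocity perpendicular to the bank is 6.60 m/s.
The flow acts along the bank and has no component across it.
Time = 396 / 6.600 = 60.000 s.

60.0 s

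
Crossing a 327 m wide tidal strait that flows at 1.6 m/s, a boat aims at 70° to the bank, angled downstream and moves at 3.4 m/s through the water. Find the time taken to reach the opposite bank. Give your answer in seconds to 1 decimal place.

102.3 s

The component of the boat's velocity perpendicular to the bank is 3.4 × sin 70° = 3.195 m/s.
The flow acts along the bank and has no component across it.
Time = 327 / 3.195 = 102.349 s.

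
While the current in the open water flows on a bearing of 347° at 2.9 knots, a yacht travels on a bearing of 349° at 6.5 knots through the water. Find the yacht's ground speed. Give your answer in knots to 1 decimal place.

Taking east as x and north as y: velocity relative to the water = (-1.240, 6.381) knots; the water relative to ground = (-0.652, 2.826) knots.
Velocity relative to ground = (-1.240, 6.381) + (-0.652, 2.826) = (-1.893, 9.206) knots.
Speed = |(-1.893, 9.206)| = 9.399 knots.

9.4 knots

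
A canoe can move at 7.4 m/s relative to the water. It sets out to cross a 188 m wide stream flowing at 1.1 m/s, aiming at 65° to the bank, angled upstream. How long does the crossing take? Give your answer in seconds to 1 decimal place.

The component of the canoe's velocity perpendicular to the bank is 7.4 × sin 65° = 6.707 m/s.
Only the cross-stream component determines the crossing time; the current contributes nothing perpendicular to the bank.
Time = 188 / 6.707 = 28.032 s.

28.0 s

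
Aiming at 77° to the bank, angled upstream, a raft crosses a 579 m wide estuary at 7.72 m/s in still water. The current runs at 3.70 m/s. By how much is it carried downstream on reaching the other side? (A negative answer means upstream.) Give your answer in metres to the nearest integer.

Perpendicular speed = 7.522 m/s; crossing time = 579 / 7.522 = 76.973 s.
Net downstream speed = 1.963 m/s.
Drift = 1.963 × 76.973 = 151.127 m (downstream).

151 m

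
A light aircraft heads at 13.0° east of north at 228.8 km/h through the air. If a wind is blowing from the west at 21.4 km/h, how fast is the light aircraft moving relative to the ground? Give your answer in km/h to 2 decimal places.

234.54 km/h

Taking east as x and north as y: velocity relative to the air = (51.469, 222.936) km/h; the air relative to ground = (21.400, 0.000) km/h.
Velocity relative to ground = (51.469, 222.936) + (21.400, 0.000) = (72.869, 222.936) km/h.
Speed = |(72.869, 222.936)| = 234.543 km/h.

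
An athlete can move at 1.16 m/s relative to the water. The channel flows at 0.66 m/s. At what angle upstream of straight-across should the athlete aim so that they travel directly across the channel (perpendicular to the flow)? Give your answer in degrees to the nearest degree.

To cancel the current, the upstream component of the athlete's velocity must equal the flow: 1.16 sin θ = 0.66.
sin θ = 0.66 / 1.16 = 0.5690.
θ = arcsin(0.5690) = 34.678°.

35°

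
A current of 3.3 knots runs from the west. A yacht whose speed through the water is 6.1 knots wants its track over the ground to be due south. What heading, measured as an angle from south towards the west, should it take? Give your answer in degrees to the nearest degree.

The current pushes perpendicular to the desired track; the heading must have a component into the current equal to 3.3 knots: 6.1 sin θ = 3.3.
sin θ = 0.5410, so θ = 32.751°.

33°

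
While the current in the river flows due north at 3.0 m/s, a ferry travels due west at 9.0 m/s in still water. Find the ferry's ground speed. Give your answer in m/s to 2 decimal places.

Taking east as x and north as y: velocity relative to the water = (-9.000, 0.000) m/s; the water relative to ground = (0.000, 3.000) m/s.
Velocity relative to ground = (-9.000, 0.000) + (0.000, 3.000) = (-9.000, 3.000) m/s.
Speed = |(-9.000, 3.000)| = 9.487 m/s.

9.49 m/s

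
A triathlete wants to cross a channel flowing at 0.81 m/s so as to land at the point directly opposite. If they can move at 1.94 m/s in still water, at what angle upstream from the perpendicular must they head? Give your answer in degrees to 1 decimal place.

To cancel the current, the upstream component of the triathlete's velocity must equal the flow: 1.94 sin θ = 0.81.
sin θ = 0.81 / 1.94 = 0.4175.
θ = arcsin(0.4175) = 24.678°.

24.7°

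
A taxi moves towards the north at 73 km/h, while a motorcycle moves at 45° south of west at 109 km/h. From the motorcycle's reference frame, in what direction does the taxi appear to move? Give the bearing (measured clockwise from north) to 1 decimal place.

Taking east as x and north as y: taxi velocity = (0.000, 73.000) km/h; motorcycle velocity = (-77.075, -77.075) km/h.
Velocity of taxi relative to motorcycle = (0.000, 73.000) − (-77.075, -77.075) = (77.075, 150.075) km/h.
Bearing = atan2(77.07, 150.07) = 27.18° clockwise from north.

027.2°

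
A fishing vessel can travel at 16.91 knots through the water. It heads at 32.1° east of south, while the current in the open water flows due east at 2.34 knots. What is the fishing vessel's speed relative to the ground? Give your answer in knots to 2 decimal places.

18.26 knots

Taking east as x and north as y: velocity relative to the water = (8.986, -14.325) knots; the water relative to ground = (2.340, 0.000) knots.
Velocity relative to ground = (8.986, -14.325) + (2.340, 0.000) = (11.326, -14.325) knots.
Speed = |(11.326, -14.325)| = 18.261 knots.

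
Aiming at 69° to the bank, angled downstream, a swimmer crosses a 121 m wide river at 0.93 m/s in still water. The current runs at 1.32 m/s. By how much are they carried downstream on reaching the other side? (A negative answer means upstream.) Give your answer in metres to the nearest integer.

230 m

Perpendicular speed = 0.868 m/s; crossing time = 121 / 0.868 = 139.364 s.
Net downstream speed = 1.653 m/s.
Drift = 1.653 × 139.364 = 230.408 m (downstream).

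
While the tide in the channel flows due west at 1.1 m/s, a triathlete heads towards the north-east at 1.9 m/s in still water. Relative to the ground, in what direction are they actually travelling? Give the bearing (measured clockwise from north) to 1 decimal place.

Taking east as x and north as y: velocity relative to the water = (1.344, 1.344) m/s; the water relative to ground = (-1.100, 0.000) m/s.
Velocity relative to ground = (1.344, 1.344) + (-1.100, 0.000) = (0.244, 1.344) m/s.
Bearing = atan2(0.24, 1.34) = 10.27° clockwise from north.

010.3°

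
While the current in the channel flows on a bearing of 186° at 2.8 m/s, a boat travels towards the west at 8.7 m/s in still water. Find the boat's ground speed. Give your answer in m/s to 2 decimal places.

9.41 m/s

Taking east as x and north as y: velocity relative to the water = (-8.700, 0.000) m/s; the water relative to ground = (-0.293, -2.785) m/s.
Velocity relative to ground = (-8.700, 0.000) + (-0.293, -2.785) = (-8.993, -2.785) m/s.
Speed = |(-8.993, -2.785)| = 9.414 m/s.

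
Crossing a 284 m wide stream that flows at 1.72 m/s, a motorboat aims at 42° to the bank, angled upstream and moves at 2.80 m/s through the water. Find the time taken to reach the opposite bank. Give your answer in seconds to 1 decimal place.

151.6 s

The component of the motorboat's velocity perpendicular to the bank is 2.80 × sin 42° = 1.874 m/s.
The current is parallel to the bank, so it does not affect the crossing time.
Time = 284 / 1.874 = 151.583 s.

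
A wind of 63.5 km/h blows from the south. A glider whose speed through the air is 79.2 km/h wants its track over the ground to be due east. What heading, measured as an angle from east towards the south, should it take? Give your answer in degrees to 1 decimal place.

The wind pushes perpendicular to the desired track; the heading must have a component into the wind equal to 63.5 km/h: 79.2 sin θ = 63.5.
sin θ = 0.8018, so θ = 53.299°.

53.3°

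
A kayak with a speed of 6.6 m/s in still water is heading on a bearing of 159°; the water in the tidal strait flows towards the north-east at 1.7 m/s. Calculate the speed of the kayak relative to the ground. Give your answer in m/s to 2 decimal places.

Taking east as x and north as y: velocity relative to the water = (2.365, -6.162) m/s; the water relative to ground = (1.202, 1.202) m/s.
Velocity relative to ground = (2.365, -6.162) + (1.202, 1.202) = (3.567, -4.960) m/s.
Speed = |(3.567, -4.960)| = 6.109 m/s.

6.11 m/s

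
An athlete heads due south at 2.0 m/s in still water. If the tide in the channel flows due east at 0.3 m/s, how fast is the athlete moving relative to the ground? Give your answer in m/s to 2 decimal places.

2.02 m/s

Taking east as x and north as y: velocity relative to the water = (0.000, -2.000) m/s; the water relative to ground = (0.300, 0.000) m/s.
Velocity relative to ground = (0.000, -2.000) + (0.300, 0.000) = (0.300, -2.000) m/s.
Speed = |(0.300, -2.000)| = 2.022 m/s.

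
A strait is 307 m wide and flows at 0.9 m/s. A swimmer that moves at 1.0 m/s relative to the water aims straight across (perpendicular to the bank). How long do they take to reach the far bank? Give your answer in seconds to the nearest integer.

307 s

The component of the swimmer's velocity perpendicular to the bank is 1.0 m/s.
The current is parallel to the bank, so it does not affect the crossing time.
Time = 307 / 1.000 = 307.000 s.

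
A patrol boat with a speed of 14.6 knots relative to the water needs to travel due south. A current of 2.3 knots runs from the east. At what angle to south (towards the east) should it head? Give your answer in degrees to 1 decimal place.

The current pushes perpendicular to the desired track; the heading must have a component into the current equal to 2.3 knots: 14.6 sin θ = 2.3.
sin θ = 0.1575, so θ = 9.064°.

9.1°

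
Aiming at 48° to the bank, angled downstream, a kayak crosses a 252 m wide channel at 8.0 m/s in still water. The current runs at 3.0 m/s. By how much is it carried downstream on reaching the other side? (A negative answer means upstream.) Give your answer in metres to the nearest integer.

Perpendicular speed = 5.945 m/s; crossing time = 252 / 5.945 = 42.387 s.
Net downstream speed = 8.353 m/s.
Drift = 8.353 × 42.387 = 354.064 m (downstream).

354 m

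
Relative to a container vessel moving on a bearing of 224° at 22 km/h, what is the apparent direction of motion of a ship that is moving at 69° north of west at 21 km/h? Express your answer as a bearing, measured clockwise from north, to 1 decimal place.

Taking east as x and north as y: ship velocity = (-7.526, 19.605) km/h; container vessel velocity = (-15.282, -15.825) km/h.
Velocity of ship relative to container vessel = (-7.526, 19.605) − (-15.282, -15.825) = (7.757, 35.431) km/h.
Bearing = atan2(7.76, 35.43) = 12.35° clockwise from north.

012.3°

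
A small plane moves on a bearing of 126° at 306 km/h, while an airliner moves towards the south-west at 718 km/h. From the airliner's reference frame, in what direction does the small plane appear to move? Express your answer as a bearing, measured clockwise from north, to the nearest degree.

067°

Taking east as x and north as y: small plane velocity = (247.559, -179.862) km/h; airliner velocity = (-507.703, -507.703) km/h.
Velocity of small plane relative to airliner = (247.559, -179.862) − (-507.703, -507.703) = (755.262, 327.840) km/h.
Bearing = atan2(755.26, 327.84) = 66.54° clockwise from north.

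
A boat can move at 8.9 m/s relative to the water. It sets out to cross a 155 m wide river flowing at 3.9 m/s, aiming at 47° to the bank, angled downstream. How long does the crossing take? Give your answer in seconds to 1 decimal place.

The component of the boat's velocity perpendicular to the bank is 8.9 × sin 47° = 6.509 m/s.
The current is parallel to the bank, so it does not affect the crossing time.
Time = 155 / 6.509 = 23.813 s.

23.8 s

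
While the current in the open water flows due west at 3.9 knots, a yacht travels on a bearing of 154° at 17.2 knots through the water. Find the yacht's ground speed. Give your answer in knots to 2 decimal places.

Taking east as x and north as y: velocity relative to the water = (7.540, -15.459) knots; the water relative to ground = (-3.900, 0.000) knots.
Velocity relative to ground = (7.540, -15.459) + (-3.900, 0.000) = (3.640, -15.459) knots.
Speed = |(3.640, -15.459)| = 15.882 knots.

15.88 knots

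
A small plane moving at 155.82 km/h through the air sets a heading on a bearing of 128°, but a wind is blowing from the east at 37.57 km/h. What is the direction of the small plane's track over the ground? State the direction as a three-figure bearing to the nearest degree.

138°

Taking east as x and north as y: velocity relative to the air = (122.788, -95.932) km/h; the air relative to ground = (-37.570, 0.000) km/h.
Velocity relative to ground = (122.788, -95.932) + (-37.570, 0.000) = (85.218, -95.932) km/h.
Bearing = atan2(85.22, -95.93) = 138.38° clockwise from north.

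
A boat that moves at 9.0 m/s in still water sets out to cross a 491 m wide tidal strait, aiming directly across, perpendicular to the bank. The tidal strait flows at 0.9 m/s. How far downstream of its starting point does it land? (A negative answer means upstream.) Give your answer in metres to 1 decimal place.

49.1 m

Perpendicular speed = 9.000 m/s; crossing time = 491 / 9.000 = 54.556 s.
Net downstream speed = 0.900 m/s.
Drift = 0.900 × 54.556 = 49.100 m (downstream).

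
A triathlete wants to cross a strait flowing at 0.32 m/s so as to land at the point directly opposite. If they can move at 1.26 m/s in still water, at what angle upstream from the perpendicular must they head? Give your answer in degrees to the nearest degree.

To cancel the current, the upstream component of the triathlete's velocity must equal the flow: 1.26 sin θ = 0.32.
sin θ = 0.32 / 1.26 = 0.2540.
θ = arcsin(0.2540) = 14.712°.

15°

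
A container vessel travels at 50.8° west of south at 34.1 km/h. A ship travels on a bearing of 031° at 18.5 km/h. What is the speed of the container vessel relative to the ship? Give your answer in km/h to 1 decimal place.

51.9 km/h

Taking east as x and north as y: container vessel velocity = (-26.426, -21.552) km/h; ship velocity = (9.528, 15.858) km/h.
Velocity of container vessel relative to ship = (-26.426, -21.552) − (9.528, 15.858) = (-35.954, -37.410) km/h.
Magnitude = |(-35.954, -37.410)| = 51.886 km/h.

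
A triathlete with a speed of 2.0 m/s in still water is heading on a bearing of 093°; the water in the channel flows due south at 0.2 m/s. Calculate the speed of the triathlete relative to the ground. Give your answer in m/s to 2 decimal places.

Taking east as x and north as y: velocity relative to the water = (1.997, -0.105) m/s; the water relative to ground = (0.000, -0.200) m/s.
Velocity relative to ground = (1.997, -0.105) + (0.000, -0.200) = (1.997, -0.305) m/s.
Speed = |(1.997, -0.305)| = 2.020 m/s.

2.02 m/s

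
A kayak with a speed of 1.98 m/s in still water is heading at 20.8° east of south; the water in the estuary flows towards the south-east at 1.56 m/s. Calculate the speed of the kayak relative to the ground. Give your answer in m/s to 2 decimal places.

3.46 m/s

Taking east as x and north as y: velocity relative to the water = (0.703, -1.851) m/s; the water relative to ground = (1.103, -1.103) m/s.
Velocity relative to ground = (0.703, -1.851) + (1.103, -1.103) = (1.806, -2.954) m/s.
Speed = |(1.806, -2.954)| = 3.462 m/s.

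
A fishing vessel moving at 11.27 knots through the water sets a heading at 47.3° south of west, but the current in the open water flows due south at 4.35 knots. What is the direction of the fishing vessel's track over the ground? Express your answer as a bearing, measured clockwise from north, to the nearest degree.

Taking east as x and north as y: velocity relative to the water = (-7.643, -8.282) knots; the water relative to ground = (0.000, -4.350) knots.
Velocity relative to ground = (-7.643, -8.282) + (0.000, -4.350) = (-7.643, -12.632) knots.
Bearing = atan2(-7.64, -12.63) = 211.17° clockwise from north.

211°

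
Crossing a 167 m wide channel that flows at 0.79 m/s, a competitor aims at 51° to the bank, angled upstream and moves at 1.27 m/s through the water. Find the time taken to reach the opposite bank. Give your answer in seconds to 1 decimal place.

169.2 s

The component of the competitor's velocity perpendicular to the bank is 1.27 × sin 51° = 0.987 m/s.
The flow acts along the bank and has no component across it.
Time = 167 / 0.987 = 169.204 s.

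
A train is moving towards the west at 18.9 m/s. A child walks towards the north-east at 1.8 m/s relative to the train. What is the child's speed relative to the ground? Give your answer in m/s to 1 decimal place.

Taking east as x and north as y: train velocity = (-18.900, 0.000) m/s; child velocity relative to train = (1.273, 1.273) m/s.
Velocity relative to ground = (-18.900, 0.000) + (1.273, 1.273) = (-17.627, 1.273) m/s.
Speed = |(-17.627, 1.273)| = 17.673 m/s.

17.7 m/s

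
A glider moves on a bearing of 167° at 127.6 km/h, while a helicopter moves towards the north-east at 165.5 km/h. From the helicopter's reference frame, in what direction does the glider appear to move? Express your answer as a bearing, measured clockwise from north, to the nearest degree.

Taking east as x and north as y: glider velocity = (28.704, -124.330) km/h; helicopter velocity = (117.026, 117.026) km/h.
Velocity of glider relative to helicopter = (28.704, -124.330) − (117.026, 117.026) = (-88.322, -241.356) km/h.
Bearing = atan2(-88.32, -241.36) = 200.10° clockwise from north.

200°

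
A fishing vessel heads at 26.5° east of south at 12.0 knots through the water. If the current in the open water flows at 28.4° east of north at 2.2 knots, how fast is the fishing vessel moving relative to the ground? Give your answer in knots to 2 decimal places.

10.88 knots

Taking east as x and north as y: velocity relative to the water = (5.354, -10.739) knots; the water relative to ground = (1.046, 1.935) knots.
Velocity relative to ground = (5.354, -10.739) + (1.046, 1.935) = (6.401, -8.804) knots.
Speed = |(6.401, -8.804)| = 10.885 knots.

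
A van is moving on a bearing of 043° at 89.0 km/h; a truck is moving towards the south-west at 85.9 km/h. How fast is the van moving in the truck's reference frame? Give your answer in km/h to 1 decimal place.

Taking east as x and north as y: van velocity = (60.698, 65.090) km/h; truck velocity = (-60.740, -60.740) km/h.
Velocity of van relative to truck = (60.698, 65.090) − (-60.740, -60.740) = (121.438, 125.831) km/h.
Magnitude = |(121.438, 125.831)| = 174.873 km/h.

174.9 km/h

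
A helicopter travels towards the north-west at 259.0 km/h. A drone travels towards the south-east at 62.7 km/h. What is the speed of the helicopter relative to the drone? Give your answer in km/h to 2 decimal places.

321.70 km/h

Taking east as x and north as y: helicopter velocity = (-183.141, 183.141) km/h; drone velocity = (44.336, -44.336) km/h.
Velocity of helicopter relative to drone = (-183.141, 183.141) − (44.336, -44.336) = (-227.476, 227.476) km/h.
Magnitude = |(-227.476, 227.476)| = 321.700 km/h.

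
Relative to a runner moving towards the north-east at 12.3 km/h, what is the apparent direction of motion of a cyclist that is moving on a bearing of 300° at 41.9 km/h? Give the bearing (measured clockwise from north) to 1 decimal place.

285.2°

Taking east as x and north as y: cyclist velocity = (-36.286, 20.950) km/h; runner velocity = (8.697, 8.697) km/h.
Velocity of cyclist relative to runner = (-36.286, 20.950) − (8.697, 8.697) = (-44.984, 12.253) km/h.
Bearing = atan2(-44.98, 12.25) = 285.24° clockwise from north.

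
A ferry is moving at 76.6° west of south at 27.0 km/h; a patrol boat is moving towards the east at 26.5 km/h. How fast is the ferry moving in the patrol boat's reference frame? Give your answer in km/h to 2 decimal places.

Taking east as x and north as y: ferry velocity = (-26.265, -6.257) km/h; patrol boat velocity = (26.500, 0.000) km/h.
Velocity of ferry relative to patrol boat = (-26.265, -6.257) − (26.500, 0.000) = (-52.765, -6.257) km/h.
Magnitude = |(-52.765, -6.257)| = 53.135 km/h.

53.13 km/h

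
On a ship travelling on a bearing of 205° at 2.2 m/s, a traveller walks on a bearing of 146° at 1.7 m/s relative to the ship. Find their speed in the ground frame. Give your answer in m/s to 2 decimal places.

3.40 m/s

Taking east as x and north as y: ship velocity = (-0.930, -1.994) m/s; traveller velocity relative to ship = (0.951, -1.409) m/s.
Velocity relative to ground = (-0.930, -1.994) + (0.951, -1.409) = (0.021, -3.403) m/s.
Speed = |(0.021, -3.403)| = 3.403 m/s.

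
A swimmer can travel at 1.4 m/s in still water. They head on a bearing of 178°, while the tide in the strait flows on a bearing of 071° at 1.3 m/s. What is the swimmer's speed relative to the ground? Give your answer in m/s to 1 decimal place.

Taking east as x and north as y: velocity relative to the water = (0.049, -1.399) m/s; the water relative to ground = (1.229, 0.423) m/s.
Velocity relative to ground = (0.049, -1.399) + (1.229, 0.423) = (1.278, -0.976) m/s.
Speed = |(1.278, -0.976)| = 1.608 m/s.

1.6 m/s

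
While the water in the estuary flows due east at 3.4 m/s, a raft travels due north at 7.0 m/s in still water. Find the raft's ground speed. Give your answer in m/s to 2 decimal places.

7.78 m/s

Taking east as x and north as y: velocity relative to the water = (0.000, 7.000) m/s; the water relative to ground = (3.400, 0.000) m/s.
Velocity relative to ground = (0.000, 7.000) + (3.400, 0.000) = (3.400, 7.000) m/s.
Speed = |(3.400, 7.000)| = 7.782 m/s.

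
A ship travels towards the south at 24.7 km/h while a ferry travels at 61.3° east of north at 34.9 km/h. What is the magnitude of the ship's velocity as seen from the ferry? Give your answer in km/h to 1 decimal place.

51.5 km/h

Taking east as x and north as y: ship velocity = (0.000, -24.700) km/h; ferry velocity = (30.612, 16.760) km/h.
Velocity of ship relative to ferry = (0.000, -24.700) − (30.612, 16.760) = (-30.612, -41.460) km/h.
Magnitude = |(-30.612, -41.460)| = 51.537 km/h.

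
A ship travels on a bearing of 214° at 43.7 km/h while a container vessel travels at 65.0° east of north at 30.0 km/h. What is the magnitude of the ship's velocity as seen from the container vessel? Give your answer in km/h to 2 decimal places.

71.11 km/h

Taking east as x and north as y: ship velocity = (-24.437, -36.229) km/h; container vessel velocity = (27.189, 12.679) km/h.
Velocity of ship relative to container vessel = (-24.437, -36.229) − (27.189, 12.679) = (-51.626, -48.907) km/h.
Magnitude = |(-51.626, -48.907)| = 71.114 km/h.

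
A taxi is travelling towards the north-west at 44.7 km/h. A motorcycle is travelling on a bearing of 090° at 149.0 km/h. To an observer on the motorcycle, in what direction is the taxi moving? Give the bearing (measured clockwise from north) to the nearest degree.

Taking east as x and north as y: taxi velocity = (-31.608, 31.608) km/h; motorcycle velocity = (149.000, 0.000) km/h.
Velocity of taxi relative to motorcycle = (-31.608, 31.608) − (149.000, 0.000) = (-180.608, 31.608) km/h.
Bearing = atan2(-180.61, 31.61) = 279.93° clockwise from north.

280°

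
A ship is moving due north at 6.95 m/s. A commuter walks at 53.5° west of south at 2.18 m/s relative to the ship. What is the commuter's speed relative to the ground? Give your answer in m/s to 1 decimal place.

5.9 m/s

Taking east as x and north as y: ship velocity = (0.000, 6.950) m/s; commuter velocity relative to ship = (-1.752, -1.297) m/s.
Velocity relative to ground = (0.000, 6.950) + (-1.752, -1.297) = (-1.752, 5.653) m/s.
Speed = |(-1.752, 5.653)| = 5.919 m/s.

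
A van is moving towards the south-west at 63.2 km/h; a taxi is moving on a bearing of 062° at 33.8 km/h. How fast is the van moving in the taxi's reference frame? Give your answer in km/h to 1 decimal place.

96.0 km/h

Taking east as x and north as y: van velocity = (-44.689, -44.689) km/h; taxi velocity = (29.844, 15.868) km/h.
Velocity of van relative to taxi = (-44.689, -44.689) − (29.844, 15.868) = (-74.533, -60.557) km/h.
Magnitude = |(-74.533, -60.557)| = 96.033 km/h.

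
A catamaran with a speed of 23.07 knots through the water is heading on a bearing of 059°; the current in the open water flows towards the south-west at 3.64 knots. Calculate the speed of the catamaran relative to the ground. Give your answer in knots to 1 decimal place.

19.6 knots

Taking east as x and north as y: velocity relative to the water = (19.775, 11.882) knots; the water relative to ground = (-2.574, -2.574) knots.
Velocity relative to ground = (19.775, 11.882) + (-2.574, -2.574) = (17.201, 9.308) knots.
Speed = |(17.201, 9.308)| = 19.558 knots.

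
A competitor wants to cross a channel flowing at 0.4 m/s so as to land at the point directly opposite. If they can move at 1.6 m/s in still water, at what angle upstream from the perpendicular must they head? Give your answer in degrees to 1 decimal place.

14.5°

To cancel the current, the upstream component of the competitor's velocity must equal the flow: 1.6 sin θ = 0.4.
sin θ = 0.4 / 1.6 = 0.2500.
θ = arcsin(0.2500) = 14.478°.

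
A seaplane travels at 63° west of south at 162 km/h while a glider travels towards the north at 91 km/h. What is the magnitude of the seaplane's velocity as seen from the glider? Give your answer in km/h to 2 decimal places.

Taking east as x and north as y: seaplane velocity = (-144.343, -73.546) km/h; glider velocity = (0.000, 91.000) km/h.
Velocity of seaplane relative to glider = (-144.343, -73.546) − (0.000, 91.000) = (-144.343, -164.546) km/h.
Magnitude = |(-144.343, -164.546)| = 218.885 km/h.

218.88 km/h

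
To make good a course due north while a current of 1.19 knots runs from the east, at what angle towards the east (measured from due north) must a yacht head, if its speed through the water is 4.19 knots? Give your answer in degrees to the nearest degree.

16°

The current pushes perpendicular to the desired track; the heading must have a component into the current equal to 1.19 knots: 4.19 sin θ = 1.19.
sin θ = 0.2840, so θ = 16.500°.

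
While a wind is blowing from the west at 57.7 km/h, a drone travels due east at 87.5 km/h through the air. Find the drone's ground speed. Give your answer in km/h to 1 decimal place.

Taking east as x and north as y: velocity relative to the air = (87.500, 0.000) km/h; the air relative to ground = (57.700, 0.000) km/h.
Velocity relative to ground = (87.500, 0.000) + (57.700, 0.000) = (145.200, 0.000) km/h.
Speed = |(145.200, 0.000)| = 145.200 km/h.

145.2 km/h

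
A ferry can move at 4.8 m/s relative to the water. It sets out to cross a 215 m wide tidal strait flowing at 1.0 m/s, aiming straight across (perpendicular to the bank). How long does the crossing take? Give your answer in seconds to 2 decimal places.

The component of the ferry's velocity perpendicular to the bank is 4.8 m/s.
The flow acts along the bank and has no component across it.
Time = 215 / 4.800 = 44.792 s.

44.79 s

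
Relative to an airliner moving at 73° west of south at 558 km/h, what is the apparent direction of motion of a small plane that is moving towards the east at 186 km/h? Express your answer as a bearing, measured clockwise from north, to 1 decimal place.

077.2°

Taking east as x and north as y: small plane velocity = (186.000, 0.000) km/h; airliner velocity = (-533.618, -163.143) km/h.
Velocity of small plane relative to airliner = (186.000, 0.000) − (-533.618, -163.143) = (719.618, 163.143) km/h.
Bearing = atan2(719.62, 163.14) = 77.23° clockwise from north.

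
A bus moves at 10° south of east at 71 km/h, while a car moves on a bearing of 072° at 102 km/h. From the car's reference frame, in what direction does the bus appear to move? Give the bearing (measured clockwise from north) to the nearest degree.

212°

Taking east as x and north as y: bus velocity = (69.921, -12.329) km/h; car velocity = (97.008, 31.520) km/h.
Velocity of bus relative to car = (69.921, -12.329) − (97.008, 31.520) = (-27.086, -43.849) km/h.
Bearing = atan2(-27.09, -43.85) = 211.70° clockwise from north.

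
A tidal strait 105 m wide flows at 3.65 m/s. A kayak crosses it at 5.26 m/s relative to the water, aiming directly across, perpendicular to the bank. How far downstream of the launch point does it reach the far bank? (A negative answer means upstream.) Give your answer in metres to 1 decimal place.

Perpendicular speed = 5.260 m/s; crossing time = 105 / 5.260 = 19.962 s.
Net downstream speed = 3.650 m/s.
Drift = 3.650 × 19.962 = 72.861 m (downstream).

72.9 m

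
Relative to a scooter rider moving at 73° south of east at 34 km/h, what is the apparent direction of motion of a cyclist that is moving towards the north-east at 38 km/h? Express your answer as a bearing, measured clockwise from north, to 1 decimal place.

015.9°

Taking east as x and north as y: cyclist velocity = (26.870, 26.870) km/h; scooter rider velocity = (9.941, -32.514) km/h.
Velocity of cyclist relative to scooter rider = (26.870, 26.870) − (9.941, -32.514) = (16.929, 59.384) km/h.
Bearing = atan2(16.93, 59.38) = 15.91° clockwise from north.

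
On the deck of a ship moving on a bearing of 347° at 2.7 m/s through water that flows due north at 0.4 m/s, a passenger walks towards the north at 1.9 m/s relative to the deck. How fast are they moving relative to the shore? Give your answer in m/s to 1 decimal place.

In east/north components (m/s): passenger relative to ship = (0.000, 1.900); ship relative to water = (-0.607, 2.631); water relative to ground = (0.000, 0.400).
Sum = (-0.607, 4.931) m/s.
Speed = |(-0.607, 4.931)| = 4.968 m/s.

5.0 m/s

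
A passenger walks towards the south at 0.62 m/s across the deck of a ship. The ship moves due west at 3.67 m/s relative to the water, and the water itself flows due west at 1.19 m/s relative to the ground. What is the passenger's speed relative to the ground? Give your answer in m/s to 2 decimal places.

In east/north components (m/s): passenger relative to ship = (0.000, -0.620); ship relative to water = (-3.670, 0.000); water relative to ground = (-1.190, 0.000).
Sum = (-4.860, -0.620) m/s.
Speed = |(-4.860, -0.620)| = 4.899 m/s.

4.90 m/s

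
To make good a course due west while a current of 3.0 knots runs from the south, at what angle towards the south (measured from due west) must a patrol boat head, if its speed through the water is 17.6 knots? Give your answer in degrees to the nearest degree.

10°

The current pushes perpendicular to the desired track; the heading must have a component into the current equal to 3.0 knots: 17.6 sin θ = 3.0.
sin θ = 0.1705, so θ = 9.814°.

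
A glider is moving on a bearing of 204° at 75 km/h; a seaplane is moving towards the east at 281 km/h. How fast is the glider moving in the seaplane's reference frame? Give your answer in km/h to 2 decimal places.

Taking east as x and north as y: glider velocity = (-30.505, -68.516) km/h; seaplane velocity = (281.000, 0.000) km/h.
Velocity of glider relative to seaplane = (-30.505, -68.516) − (281.000, 0.000) = (-311.505, -68.516) km/h.
Magnitude = |(-311.505, -68.516)| = 318.951 km/h.

318.95 km/h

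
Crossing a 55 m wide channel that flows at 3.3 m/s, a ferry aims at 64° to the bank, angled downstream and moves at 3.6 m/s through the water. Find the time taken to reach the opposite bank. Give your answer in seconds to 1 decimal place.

The component of the ferry's velocity perpendicular to the bank is 3.6 × sin 64° = 3.236 m/s.
The flow acts along the bank and has no component across it.
Time = 55 / 3.236 = 16.998 s.

17.0 s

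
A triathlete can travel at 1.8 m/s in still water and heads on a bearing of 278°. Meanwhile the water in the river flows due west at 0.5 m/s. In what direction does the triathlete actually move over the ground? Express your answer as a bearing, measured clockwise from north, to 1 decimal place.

276.3°

Taking east as x and north as y: velocity relative to the water = (-1.782, 0.251) m/s; the water relative to ground = (-0.500, 0.000) m/s.
Velocity relative to ground = (-1.782, 0.251) + (-0.500, 0.000) = (-2.282, 0.251) m/s.
Bearing = atan2(-2.28, 0.25) = 276.26° clockwise from north.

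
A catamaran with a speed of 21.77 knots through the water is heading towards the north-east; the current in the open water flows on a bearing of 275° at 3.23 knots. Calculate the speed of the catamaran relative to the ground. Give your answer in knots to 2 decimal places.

19.85 knots

Taking east as x and north as y: velocity relative to the water = (15.394, 15.394) knots; the water relative to ground = (-3.218, 0.282) knots.
Velocity relative to ground = (15.394, 15.394) + (-3.218, 0.282) = (12.176, 15.675) knots.
Speed = |(12.176, 15.675)| = 19.849 knots.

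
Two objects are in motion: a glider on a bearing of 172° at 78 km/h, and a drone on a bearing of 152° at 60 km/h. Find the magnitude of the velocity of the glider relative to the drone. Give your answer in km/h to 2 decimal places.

Taking east as x and north as y: glider velocity = (10.856, -77.241) km/h; drone velocity = (28.168, -52.977) km/h.
Velocity of glider relative to drone = (10.856, -77.241) − (28.168, -52.977) = (-17.313, -24.264) km/h.
Magnitude = |(-17.313, -24.264)| = 29.807 km/h.

29.81 km/h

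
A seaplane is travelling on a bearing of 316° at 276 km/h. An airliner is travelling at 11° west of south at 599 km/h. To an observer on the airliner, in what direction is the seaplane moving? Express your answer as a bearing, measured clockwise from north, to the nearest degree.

354°

Taking east as x and north as y: seaplane velocity = (-191.726, 198.538) km/h; airliner velocity = (-114.295, -587.995) km/h.
Velocity of seaplane relative to airliner = (-191.726, 198.538) − (-114.295, -587.995) = (-77.431, 786.532) km/h.
Bearing = atan2(-77.43, 786.53) = 354.38° clockwise from north.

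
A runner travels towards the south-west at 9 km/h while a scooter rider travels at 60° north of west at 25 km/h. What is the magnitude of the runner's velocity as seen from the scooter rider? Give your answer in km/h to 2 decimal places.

Taking east as x and north as y: runner velocity = (-6.364, -6.364) km/h; scooter rider velocity = (-12.500, 21.651) km/h.
Velocity of runner relative to scooter rider = (-6.364, -6.364) − (-12.500, 21.651) = (6.136, -28.015) km/h.
Magnitude = |(6.136, -28.015)| = 28.679 km/h.

28.68 km/h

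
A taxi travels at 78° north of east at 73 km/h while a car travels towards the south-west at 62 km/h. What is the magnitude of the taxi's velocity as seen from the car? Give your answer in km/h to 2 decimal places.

129.48 km/h

Taking east as x and north as y: taxi velocity = (15.178, 71.405) km/h; car velocity = (-43.841, -43.841) km/h.
Velocity of taxi relative to car = (15.178, 71.405) − (-43.841, -43.841) = (59.018, 115.245) km/h.
Magnitude = |(59.018, 115.245)| = 129.478 km/h.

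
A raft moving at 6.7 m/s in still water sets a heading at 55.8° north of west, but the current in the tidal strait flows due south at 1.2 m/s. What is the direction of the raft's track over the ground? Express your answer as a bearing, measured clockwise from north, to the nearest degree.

319°

Taking east as x and north as y: velocity relative to the water = (-3.766, 5.541) m/s; the water relative to ground = (0.000, -1.200) m/s.
Velocity relative to ground = (-3.766, 5.541) + (0.000, -1.200) = (-3.766, 4.341) m/s.
Bearing = atan2(-3.77, 4.34) = 319.06° clockwise from north.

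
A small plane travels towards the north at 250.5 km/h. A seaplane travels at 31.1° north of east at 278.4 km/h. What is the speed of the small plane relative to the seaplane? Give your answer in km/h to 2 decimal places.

Taking east as x and north as y: small plane velocity = (0.000, 250.500) km/h; seaplane velocity = (238.385, 143.803) km/h.
Velocity of small plane relative to seaplane = (0.000, 250.500) − (238.385, 143.803) = (-238.385, 106.697) km/h.
Magnitude = |(-238.385, 106.697)| = 261.173 km/h.

261.17 km/h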